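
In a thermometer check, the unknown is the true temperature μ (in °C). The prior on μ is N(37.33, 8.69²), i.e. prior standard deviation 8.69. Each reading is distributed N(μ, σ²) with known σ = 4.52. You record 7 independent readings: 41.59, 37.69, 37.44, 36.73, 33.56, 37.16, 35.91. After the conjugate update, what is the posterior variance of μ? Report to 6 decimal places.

For Normal data with known variance σ², a Normal(μ₀, σ₀²) prior on μ is conjugate. Posterior precision = 1/σ₀² + n/σ²; posterior mean is the precision-weighted average of μ₀ and x̄.
σ₀² = 8.69² = 75.5161, σ² = 4.52² = 20.4304; σ² + n·σ₀² = 20.4304 + 7·75.5161 = 549.0431.
Posterior precision = 1/σ₀² + n/σ² = 1/75.5161 + 7/20.4304 = (σ² + n·σ₀²)/(σ₀²σ²) = 549.0431/(75.5161·20.4304); posterior variance σₙ² = σ₀²σ²/(σ² + n·σ₀²) = 75.5161·20.4304/549.0431 = 2.810024.

2.810024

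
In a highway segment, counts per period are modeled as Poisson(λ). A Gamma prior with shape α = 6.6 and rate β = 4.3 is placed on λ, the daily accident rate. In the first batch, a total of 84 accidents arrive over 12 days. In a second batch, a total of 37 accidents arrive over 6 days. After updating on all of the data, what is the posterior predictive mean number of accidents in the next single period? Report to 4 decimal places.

With a Gamma(shape α, rate β) prior, the Poisson likelihood is conjugate: the posterior is Gamma(α + ΣXᵢ, β + n).
After batch 1: Gamma(α+S, β+n) = Gamma(6.6+84, 4.3+12) = Gamma(90.6, 16.3).
After batch 2: Gamma(α+S, β+n) = Gamma(90.6+37, 16.3+6) = Gamma(127.6, 22.3).
The predictive distribution for one future period is NegBinom with mean α/β = 5.7220.

5.7220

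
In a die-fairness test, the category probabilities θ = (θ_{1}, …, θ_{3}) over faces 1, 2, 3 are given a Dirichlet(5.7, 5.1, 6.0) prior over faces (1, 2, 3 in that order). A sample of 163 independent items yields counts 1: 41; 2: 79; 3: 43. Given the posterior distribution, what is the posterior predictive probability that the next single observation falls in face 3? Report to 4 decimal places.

0.2725

The Dirichlet prior is conjugate to the Multinomial likelihood: each posterior αⱼ = prior αⱼ + observed count nⱼ.
Posterior concentration: (46.7, 84.1, 49.0), total = 179.8.
P(next = 3 | data) = α_{3}/Σα = 0.2725.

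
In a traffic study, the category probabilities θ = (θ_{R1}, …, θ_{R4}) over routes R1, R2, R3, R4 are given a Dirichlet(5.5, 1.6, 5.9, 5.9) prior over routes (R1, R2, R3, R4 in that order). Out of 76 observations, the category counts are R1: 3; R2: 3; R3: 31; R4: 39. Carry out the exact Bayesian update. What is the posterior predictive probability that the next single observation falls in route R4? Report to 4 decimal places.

0.4731

The Dirichlet prior is conjugate to the Multinomial likelihood: each posterior αⱼ = prior αⱼ + observed count nⱼ.
Posterior concentration: (8.5, 4.6, 36.9, 44.9), total = 94.9.
P(next = R4 | data) = α_{R4}/Σα = 0.4731.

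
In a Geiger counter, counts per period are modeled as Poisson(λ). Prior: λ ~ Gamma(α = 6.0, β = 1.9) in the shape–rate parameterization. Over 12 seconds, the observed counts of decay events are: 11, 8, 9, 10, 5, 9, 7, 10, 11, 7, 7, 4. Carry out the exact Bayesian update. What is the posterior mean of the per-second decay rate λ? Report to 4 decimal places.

With a Gamma(shape α, rate β) prior, the Poisson likelihood is conjugate: the posterior is Gamma(α + ΣXᵢ, β + n).
Sum of counts S = 98 over n = 12 seconds.
Posterior: Gamma(α+S, β+n) = Gamma(6.0+98, 1.9+12) = Gamma(104.0, 13.9).
Posterior mean = α/β = 104.0/13.9 = 7.4820.

7.4820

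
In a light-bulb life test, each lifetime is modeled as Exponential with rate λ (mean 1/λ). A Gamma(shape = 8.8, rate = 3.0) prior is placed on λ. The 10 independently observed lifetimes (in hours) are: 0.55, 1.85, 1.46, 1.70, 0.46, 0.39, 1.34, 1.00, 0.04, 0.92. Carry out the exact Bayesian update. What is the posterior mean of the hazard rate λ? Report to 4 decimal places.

With a Gamma(shape α, rate β) prior on the exponential rate λ, the posterior after n observations with total T = Σxᵢ is Gamma(α+n, β+T).
Sum of observations T = 9.71 hours; n = 10.
Posterior: Gamma(8.8+10, 3.0+9.71) = Gamma(18.8, 12.71).
Posterior mean of λ = α/β = 18.8/12.71 = 1.4792.

1.4792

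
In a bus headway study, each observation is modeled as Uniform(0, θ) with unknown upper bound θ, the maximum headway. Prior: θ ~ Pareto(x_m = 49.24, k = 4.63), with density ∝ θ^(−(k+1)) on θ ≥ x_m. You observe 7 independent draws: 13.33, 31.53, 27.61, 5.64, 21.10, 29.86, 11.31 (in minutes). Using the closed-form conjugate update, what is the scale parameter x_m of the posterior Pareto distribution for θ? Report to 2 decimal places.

49.24

A Pareto(scale x_m, shape k) prior on the upper bound θ of Uniform(0, θ) is conjugate: posterior is Pareto(max(x_m, max xᵢ), k + n).
Sample maximum = 31.53; prior scale x_m = 49.24 → posterior scale = max = 49.24.
Posterior shape = 4.63 + 7 = 11.63.
Posterior scale x_m = 49.24.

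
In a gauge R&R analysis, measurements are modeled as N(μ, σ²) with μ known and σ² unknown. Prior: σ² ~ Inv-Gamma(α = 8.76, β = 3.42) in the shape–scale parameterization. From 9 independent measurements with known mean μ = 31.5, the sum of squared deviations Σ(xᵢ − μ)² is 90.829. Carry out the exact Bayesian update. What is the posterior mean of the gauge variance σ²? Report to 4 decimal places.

3.9832

With known mean μ and an Inverse-Gamma(α, β) prior on σ², the Normal likelihood is conjugate: posterior is Inv-Gamma(α + n/2, β + Σ(xᵢ−μ)²/2).
Posterior: Inv-Gamma(8.76 + 9/2, 3.42 + 90.829/2) = Inv-Gamma(13.26, 48.8345).
E[σ²|data] = β/(α−1) = 48.8345/12.26 = 3.9832.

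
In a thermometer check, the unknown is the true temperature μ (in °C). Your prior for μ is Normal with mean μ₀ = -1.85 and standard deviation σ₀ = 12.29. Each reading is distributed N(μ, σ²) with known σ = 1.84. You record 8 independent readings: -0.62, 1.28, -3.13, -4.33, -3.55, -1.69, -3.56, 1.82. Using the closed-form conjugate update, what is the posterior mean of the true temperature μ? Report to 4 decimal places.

For Normal data with known variance σ², a Normal(μ₀, σ₀²) prior on μ is conjugate. Posterior precision = 1/σ₀² + n/σ²; posterior mean is the precision-weighted average of μ₀ and x̄.
Σxᵢ = (-0.62) + 1.28 + (-3.13) + (-4.33) + (-3.55) + (-1.69) + (-3.56) + 1.82 = -13.78, so n·x̄ = -13.78.
σ₀² = 12.29² = 151.0441, σ² = 1.84² = 3.3856; σ² + n·σ₀² = 3.3856 + 8·151.0441 = 1211.7384.
Posterior mean = (μ₀/σ₀² + n·x̄/σ²)/(1/σ₀² + n/σ²) = (σ²·μ₀ + σ₀²·n·x̄)/(σ² + n·σ₀²) = (3.3856·(-1.85) + 151.0441·(-13.78))/1211.7384 = -2087.651058/1211.7384 = -1.7229.

-1.7229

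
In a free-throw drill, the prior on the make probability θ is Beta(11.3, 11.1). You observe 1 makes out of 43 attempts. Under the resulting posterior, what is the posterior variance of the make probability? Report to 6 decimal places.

0.002300

The Beta prior is conjugate to a Binomial/Bernoulli likelihood; the update adds successes to α and failures to β.
Posterior: Beta(α+k, β+n−k) = Beta(11.3+1, 11.1+42) = Beta(12.3, 53.1).
Var = αβ/((α+β)²(α+β+1)) = 12.3·53.1/(65.4²·66.4) = 0.002300.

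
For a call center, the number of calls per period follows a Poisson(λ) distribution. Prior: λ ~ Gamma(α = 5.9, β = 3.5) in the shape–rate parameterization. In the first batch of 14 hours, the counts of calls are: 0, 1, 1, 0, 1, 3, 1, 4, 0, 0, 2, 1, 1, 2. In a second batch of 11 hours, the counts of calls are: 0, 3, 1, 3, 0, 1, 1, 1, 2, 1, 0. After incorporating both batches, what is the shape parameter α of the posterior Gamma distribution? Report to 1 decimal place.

With a Gamma(shape α, rate β) prior, the Poisson likelihood is conjugate: the posterior is Gamma(α + ΣXᵢ, β + n).
Batch 1: sum of counts S = 17 over n = 14 hours.
After batch 1: Gamma(α+S, β+n) = Gamma(5.9+17, 3.5+14) = Gamma(22.9, 17.5).
Batch 2: sum of counts S = 13 over n = 11 hours.
After batch 2: Gamma(α+S, β+n) = Gamma(22.9+13, 17.5+11) = Gamma(35.9, 28.5).
Posterior α = 35.9.

35.9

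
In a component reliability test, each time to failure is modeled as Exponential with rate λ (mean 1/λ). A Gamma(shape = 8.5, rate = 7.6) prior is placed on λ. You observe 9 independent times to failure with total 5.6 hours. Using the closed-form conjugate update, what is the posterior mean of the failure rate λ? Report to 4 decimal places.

With a Gamma(shape α, rate β) prior on the exponential rate λ, the posterior after n observations with total T = Σxᵢ is Gamma(α+n, β+T).
Posterior: Gamma(8.5+9, 7.6+5.6) = Gamma(17.5, 13.2).
Posterior mean of λ = α/β = 17.5/13.2 = 1.3258.

1.3258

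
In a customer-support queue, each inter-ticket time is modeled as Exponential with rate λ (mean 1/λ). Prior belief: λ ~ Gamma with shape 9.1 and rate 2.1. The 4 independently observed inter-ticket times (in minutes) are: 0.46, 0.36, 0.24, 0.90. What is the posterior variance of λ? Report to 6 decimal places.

0.794729

With a Gamma(shape α, rate β) prior on the exponential rate λ, the posterior after n observations with total T = Σxᵢ is Gamma(α+n, β+T).
Sum of observations T = 1.96 minutes; n = 4.
Posterior: Gamma(9.1+4, 2.1+1.96) = Gamma(13.1, 4.06).
Var = α/β² = 0.794729.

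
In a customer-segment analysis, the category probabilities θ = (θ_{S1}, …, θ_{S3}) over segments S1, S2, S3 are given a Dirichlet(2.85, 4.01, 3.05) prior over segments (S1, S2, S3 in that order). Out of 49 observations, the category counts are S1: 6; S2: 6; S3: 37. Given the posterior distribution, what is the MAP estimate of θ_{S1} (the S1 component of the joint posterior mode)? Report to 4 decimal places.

The Dirichlet prior is conjugate to the Multinomial likelihood: each posterior αⱼ = prior αⱼ + observed count nⱼ.
Posterior concentration: (8.85, 10.01, 40.05), total = 58.91.
Joint mode component: (α_{S1}−1)/(Σα−K) = 7.85/55.91 = 0.1404.

0.1404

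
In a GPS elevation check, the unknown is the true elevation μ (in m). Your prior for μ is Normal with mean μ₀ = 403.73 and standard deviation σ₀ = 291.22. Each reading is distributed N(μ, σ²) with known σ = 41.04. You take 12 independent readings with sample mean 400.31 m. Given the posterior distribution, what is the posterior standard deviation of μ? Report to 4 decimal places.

11.8374

For Normal data with known variance σ², a Normal(μ₀, σ₀²) prior on μ is conjugate. Posterior precision = 1/σ₀² + n/σ²; posterior mean is the precision-weighted average of μ₀ and x̄.
σ₀² = 291.22² = 84809.0884, σ² = 41.04² = 1684.2816; σ² + n·σ₀² = 1684.2816 + 12·84809.0884 = 1019393.3424.
Posterior precision = 1/σ₀² + n/σ² = 1/84809.0884 + 12/1684.2816 = (σ² + n·σ₀²)/(σ₀²σ²) = 1019393.3424/(84809.0884·1684.2816); posterior variance σₙ² = σ₀²σ²/(σ² + n·σ₀²) = 84809.0884·1684.2816/1019393.3424 = 140.124897.
Posterior SD = √σₙ² = √(84809.0884·1684.2816/1019393.3424) = 11.8374.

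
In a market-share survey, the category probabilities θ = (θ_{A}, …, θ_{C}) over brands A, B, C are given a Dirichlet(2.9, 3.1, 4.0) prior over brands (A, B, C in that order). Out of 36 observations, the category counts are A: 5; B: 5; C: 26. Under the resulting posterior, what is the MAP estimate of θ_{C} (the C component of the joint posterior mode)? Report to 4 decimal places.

0.6744

The Dirichlet prior is conjugate to the Multinomial likelihood: each posterior αⱼ = prior αⱼ + observed count nⱼ.
Posterior concentration: (7.9, 8.1, 30.0), total = 46.0.
Joint mode component: (α_{C}−1)/(Σα−K) = 29.0/43.0 = 0.6744.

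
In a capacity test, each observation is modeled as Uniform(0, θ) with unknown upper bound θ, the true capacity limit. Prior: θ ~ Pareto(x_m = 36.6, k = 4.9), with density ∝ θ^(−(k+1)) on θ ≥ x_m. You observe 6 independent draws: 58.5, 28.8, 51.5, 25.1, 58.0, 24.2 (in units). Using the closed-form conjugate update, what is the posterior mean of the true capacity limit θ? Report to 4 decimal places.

64.4091

A Pareto(scale x_m, shape k) prior on the upper bound θ of Uniform(0, θ) is conjugate: posterior is Pareto(max(x_m, max xᵢ), k + n).
Sample maximum = 58.5; prior scale x_m = 36.6 → posterior scale = max = 58.5.
Posterior shape = 4.9 + 6 = 10.9.
E[θ|data] = k·x_m/(k−1) = 10.9·58.5/9.9 = 64.4091.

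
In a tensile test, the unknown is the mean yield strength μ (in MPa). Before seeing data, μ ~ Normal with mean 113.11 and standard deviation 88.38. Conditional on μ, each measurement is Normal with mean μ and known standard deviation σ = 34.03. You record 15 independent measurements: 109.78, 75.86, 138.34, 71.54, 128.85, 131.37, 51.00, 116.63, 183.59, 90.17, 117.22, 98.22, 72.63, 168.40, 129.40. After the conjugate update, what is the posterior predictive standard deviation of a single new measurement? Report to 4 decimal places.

35.1353

For Normal data with known variance σ², a Normal(μ₀, σ₀²) prior on μ is conjugate. Posterior precision = 1/σ₀² + n/σ²; posterior mean is the precision-weighted average of μ₀ and x̄.
σ₀² = 88.38² = 7811.0244, σ² = 34.03² = 1158.0409; σ² + n·σ₀² = 1158.0409 + 15·7811.0244 = 118323.4069.
Posterior precision = 1/σ₀² + n/σ² = 1/7811.0244 + 15/1158.0409 = (σ² + n·σ₀²)/(σ₀²σ²) = 118323.4069/(7811.0244·1158.0409); posterior variance σₙ² = σ₀²σ²/(σ² + n·σ₀²) = 7811.0244·1158.0409/118323.4069 = 76.447137.
Predictive variance for one new observation = σₙ² + σ² = 7811.0244·1158.0409/118323.4069 + 1158.0409 = σ²·(σ₀² + 118323.4069)/118323.4069 = 1158.0409·126134.4313/118323.4069 = 1234.488037; SD = √(1158.0409·126134.4313/118323.4069) = 35.1353.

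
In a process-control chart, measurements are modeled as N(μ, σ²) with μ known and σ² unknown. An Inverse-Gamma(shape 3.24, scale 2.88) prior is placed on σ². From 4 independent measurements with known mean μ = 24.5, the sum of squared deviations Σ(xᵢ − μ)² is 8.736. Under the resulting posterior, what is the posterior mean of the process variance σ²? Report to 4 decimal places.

With known mean μ and an Inverse-Gamma(α, β) prior on σ², the Normal likelihood is conjugate: posterior is Inv-Gamma(α + n/2, β + Σ(xᵢ−μ)²/2).
Posterior: Inv-Gamma(3.24 + 4/2, 2.88 + 8.736/2) = Inv-Gamma(5.24, 7.2480).
E[σ²|data] = β/(α−1) = 7.2480/4.24 = 1.7094.

1.7094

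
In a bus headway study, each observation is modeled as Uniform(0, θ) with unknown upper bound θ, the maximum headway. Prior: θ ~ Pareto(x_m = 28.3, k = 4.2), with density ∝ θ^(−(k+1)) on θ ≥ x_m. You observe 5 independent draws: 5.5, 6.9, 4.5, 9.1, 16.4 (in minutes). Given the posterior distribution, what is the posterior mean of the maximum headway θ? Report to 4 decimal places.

31.7512

A Pareto(scale x_m, shape k) prior on the upper bound θ of Uniform(0, θ) is conjugate: posterior is Pareto(max(x_m, max xᵢ), k + n).
Sample maximum = 16.4; prior scale x_m = 28.3 → posterior scale = max = 28.3.
Posterior shape = 4.2 + 5 = 9.2.
E[θ|data] = k·x_m/(k−1) = 9.2·28.3/8.2 = 31.7512.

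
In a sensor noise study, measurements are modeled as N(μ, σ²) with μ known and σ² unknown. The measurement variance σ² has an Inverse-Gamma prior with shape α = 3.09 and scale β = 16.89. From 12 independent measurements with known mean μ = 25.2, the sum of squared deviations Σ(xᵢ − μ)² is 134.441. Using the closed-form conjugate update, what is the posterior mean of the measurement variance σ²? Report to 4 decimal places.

With known mean μ and an Inverse-Gamma(α, β) prior on σ², the Normal likelihood is conjugate: posterior is Inv-Gamma(α + n/2, β + Σ(xᵢ−μ)²/2).
Posterior: Inv-Gamma(3.09 + 12/2, 16.89 + 134.441/2) = Inv-Gamma(9.09, 84.1105).
E[σ²|data] = β/(α−1) = 84.1105/8.09 = 10.3968.

10.3968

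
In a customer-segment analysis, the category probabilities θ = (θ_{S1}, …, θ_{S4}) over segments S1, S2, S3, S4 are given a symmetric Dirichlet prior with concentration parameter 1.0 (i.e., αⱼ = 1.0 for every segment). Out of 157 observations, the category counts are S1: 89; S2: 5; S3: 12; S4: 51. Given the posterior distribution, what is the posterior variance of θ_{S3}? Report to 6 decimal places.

The Dirichlet prior is conjugate to the Multinomial likelihood: each posterior αⱼ = prior αⱼ + observed count nⱼ.
Posterior concentration: (90.0, 6.0, 13.0, 52.0), total = 161.0.
Var[θ_j] = α_j(Σα−α_j)/((Σα)²(Σα+1)) = 13.0·148.0/(161.0²·162.0) = 0.000458.

0.000458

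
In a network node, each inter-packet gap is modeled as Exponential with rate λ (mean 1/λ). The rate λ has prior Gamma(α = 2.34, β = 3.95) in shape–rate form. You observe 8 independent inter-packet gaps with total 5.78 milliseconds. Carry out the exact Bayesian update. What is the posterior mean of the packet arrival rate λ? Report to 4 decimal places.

With a Gamma(shape α, rate β) prior on the exponential rate λ, the posterior after n observations with total T = Σxᵢ is Gamma(α+n, β+T).
Posterior: Gamma(2.34+8, 3.95+5.78) = Gamma(10.34, 9.73).
Posterior mean of λ = α/β = 10.34/9.73 = 1.0627.

1.0627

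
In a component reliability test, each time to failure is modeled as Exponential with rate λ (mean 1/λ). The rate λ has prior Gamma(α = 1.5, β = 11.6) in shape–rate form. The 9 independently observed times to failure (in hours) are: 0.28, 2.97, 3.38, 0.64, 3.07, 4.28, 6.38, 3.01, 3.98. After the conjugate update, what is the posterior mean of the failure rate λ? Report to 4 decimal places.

0.2652

With a Gamma(shape α, rate β) prior on the exponential rate λ, the posterior after n observations with total T = Σxᵢ is Gamma(α+n, β+T).
Sum of observations T = 27.99 hours; n = 9.
Posterior: Gamma(1.5+9, 11.6+27.99) = Gamma(10.5, 39.59).
Posterior mean of λ = α/β = 10.5/39.59 = 0.2652.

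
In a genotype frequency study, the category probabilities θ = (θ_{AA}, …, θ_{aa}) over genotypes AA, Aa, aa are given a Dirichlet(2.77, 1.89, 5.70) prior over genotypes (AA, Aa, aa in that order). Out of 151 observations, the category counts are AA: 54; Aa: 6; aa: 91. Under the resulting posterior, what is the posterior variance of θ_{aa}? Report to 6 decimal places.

0.001479

The Dirichlet prior is conjugate to the Multinomial likelihood: each posterior αⱼ = prior αⱼ + observed count nⱼ.
Posterior concentration: (56.77, 7.89, 96.70), total = 161.36.
Var[θ_j] = α_j(Σα−α_j)/((Σα)²(Σα+1)) = 96.70·64.66/(161.36²·162.36) = 0.001479.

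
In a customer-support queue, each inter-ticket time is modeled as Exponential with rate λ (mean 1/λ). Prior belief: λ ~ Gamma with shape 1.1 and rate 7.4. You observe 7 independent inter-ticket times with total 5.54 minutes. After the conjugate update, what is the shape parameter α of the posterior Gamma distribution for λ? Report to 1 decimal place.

8.1

With a Gamma(shape α, rate β) prior on the exponential rate λ, the posterior after n observations with total T = Σxᵢ is Gamma(α+n, β+T).
Posterior: Gamma(1.1+7, 7.4+5.54) = Gamma(8.1, 12.94).
Posterior α = 8.1.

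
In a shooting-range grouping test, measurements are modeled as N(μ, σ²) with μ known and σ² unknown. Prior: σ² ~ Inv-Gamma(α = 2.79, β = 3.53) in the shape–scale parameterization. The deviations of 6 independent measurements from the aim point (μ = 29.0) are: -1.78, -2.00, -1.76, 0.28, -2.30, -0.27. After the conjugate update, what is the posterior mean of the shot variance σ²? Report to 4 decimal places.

With known mean μ and an Inverse-Gamma(α, β) prior on σ², the Normal likelihood is conjugate: posterior is Inv-Gamma(α + n/2, β + Σ(xᵢ−μ)²/2).
Σ(xᵢ−μ)² = (-1.78)² + (-2.00)² + (-1.76)² + (0.28)² + (-2.30)² + (-0.27)² = 15.7073.
Posterior: Inv-Gamma(2.79 + 6/2, 3.53 + 15.7073/2) = Inv-Gamma(5.79, 11.38365).
E[σ²|data] = β/(α−1) = 11.38365/4.79 = 2.3765.

2.3765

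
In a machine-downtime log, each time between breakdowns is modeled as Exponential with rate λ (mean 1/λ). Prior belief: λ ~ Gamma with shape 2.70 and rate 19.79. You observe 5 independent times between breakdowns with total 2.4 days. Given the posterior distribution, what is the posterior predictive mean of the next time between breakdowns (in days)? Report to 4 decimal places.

3.3119

With a Gamma(shape α, rate β) prior on the exponential rate λ, the posterior after n observations with total T = Σxᵢ is Gamma(α+n, β+T).
Posterior: Gamma(2.70+5, 19.79+2.4) = Gamma(7.70, 22.19).
The predictive distribution for the next observation is Lomax; its mean is β/(α−1) = 22.19/6.70 = 3.3119.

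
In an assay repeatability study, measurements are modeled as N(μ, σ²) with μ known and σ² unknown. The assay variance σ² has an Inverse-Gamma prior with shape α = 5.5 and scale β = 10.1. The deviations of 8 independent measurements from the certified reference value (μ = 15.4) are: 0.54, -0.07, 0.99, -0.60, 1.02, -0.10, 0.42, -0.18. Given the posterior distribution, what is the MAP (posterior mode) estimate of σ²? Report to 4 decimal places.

1.0998

With known mean μ and an Inverse-Gamma(α, β) prior on σ², the Normal likelihood is conjugate: posterior is Inv-Gamma(α + n/2, β + Σ(xᵢ−μ)²/2).
Σ(xᵢ−μ)² = (0.54)² + (-0.07)² + (0.99)² + (-0.60)² + (1.02)² + (-0.10)² + (0.42)² + (-0.18)² = 2.8958.
Posterior: Inv-Gamma(5.5 + 8/2, 10.1 + 2.8958/2) = Inv-Gamma(9.50, 11.54790).
Mode = β/(α+1) = 11.54790/10.50 = 1.0998.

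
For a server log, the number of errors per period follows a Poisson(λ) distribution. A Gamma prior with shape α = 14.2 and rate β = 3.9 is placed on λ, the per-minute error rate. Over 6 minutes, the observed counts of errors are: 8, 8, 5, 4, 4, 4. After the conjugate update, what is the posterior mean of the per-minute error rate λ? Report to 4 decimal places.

4.7677

With a Gamma(shape α, rate β) prior, the Poisson likelihood is conjugate: the posterior is Gamma(α + ΣXᵢ, β + n).
Sum of counts S = 33 over n = 6 minutes.
Posterior: Gamma(α+S, β+n) = Gamma(14.2+33, 3.9+6) = Gamma(47.2, 9.9).
Posterior mean = α/β = 47.2/9.9 = 4.7677.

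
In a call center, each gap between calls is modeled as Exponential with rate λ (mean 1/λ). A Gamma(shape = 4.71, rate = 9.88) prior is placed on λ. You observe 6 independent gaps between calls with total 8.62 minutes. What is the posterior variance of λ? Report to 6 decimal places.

0.031293

With a Gamma(shape α, rate β) prior on the exponential rate λ, the posterior after n observations with total T = Σxᵢ is Gamma(α+n, β+T).
Posterior: Gamma(4.71+6, 9.88+8.62) = Gamma(10.71, 18.50).
Var = α/β² = 0.031293.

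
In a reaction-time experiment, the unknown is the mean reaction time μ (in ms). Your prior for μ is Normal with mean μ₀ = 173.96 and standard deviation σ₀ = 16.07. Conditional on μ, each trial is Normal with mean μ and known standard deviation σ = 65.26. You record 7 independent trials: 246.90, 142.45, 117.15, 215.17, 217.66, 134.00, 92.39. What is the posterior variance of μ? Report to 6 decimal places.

181.293331

For Normal data with known variance σ², a Normal(μ₀, σ₀²) prior on μ is conjugate. Posterior precision = 1/σ₀² + n/σ²; posterior mean is the precision-weighted average of μ₀ and x̄.
σ₀² = 16.07² = 258.2449, σ² = 65.26² = 4258.8676; σ² + n·σ₀² = 4258.8676 + 7·258.2449 = 6066.5819.
Posterior precision = 1/σ₀² + n/σ² = 1/258.2449 + 7/4258.8676 = (σ² + n·σ₀²)/(σ₀²σ²) = 6066.5819/(258.2449·4258.8676); posterior variance σₙ² = σ₀²σ²/(σ² + n·σ₀²) = 258.2449·4258.8676/6066.5819 = 181.293331.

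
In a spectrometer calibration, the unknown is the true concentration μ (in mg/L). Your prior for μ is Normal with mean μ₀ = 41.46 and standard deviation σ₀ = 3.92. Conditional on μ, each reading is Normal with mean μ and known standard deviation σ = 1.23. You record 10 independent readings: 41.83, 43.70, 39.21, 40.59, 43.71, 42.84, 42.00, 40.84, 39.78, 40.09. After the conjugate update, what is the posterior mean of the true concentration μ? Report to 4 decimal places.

For Normal data with known variance σ², a Normal(μ₀, σ₀²) prior on μ is conjugate. Posterior precision = 1/σ₀² + n/σ²; posterior mean is the precision-weighted average of μ₀ and x̄.
Σxᵢ = 41.83 + 43.70 + 39.21 + 40.59 + 43.71 + 42.84 + 42.00 + 40.84 + 39.78 + 40.09 = 414.59, so n·x̄ = 414.59.
σ₀² = 3.92² = 15.3664, σ² = 1.23² = 1.5129; σ² + n·σ₀² = 1.5129 + 10·15.3664 = 155.1769.
Posterior mean = (μ₀/σ₀² + n·x̄/σ²)/(1/σ₀² + n/σ²) = (σ²·μ₀ + σ₀²·n·x̄)/(σ² + n·σ₀²) = (1.5129·41.46 + 15.3664·414.59)/155.1769 = 6433.48061/155.1769 = 41.4590.

41.4590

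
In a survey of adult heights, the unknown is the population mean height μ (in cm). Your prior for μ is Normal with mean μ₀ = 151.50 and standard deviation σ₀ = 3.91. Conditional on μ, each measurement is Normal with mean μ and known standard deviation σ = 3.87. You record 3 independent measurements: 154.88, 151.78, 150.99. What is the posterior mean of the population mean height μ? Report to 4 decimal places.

For Normal data with known variance σ², a Normal(μ₀, σ₀²) prior on μ is conjugate. Posterior precision = 1/σ₀² + n/σ²; posterior mean is the precision-weighted average of μ₀ and x̄.
Σxᵢ = 154.88 + 151.78 + 150.99 = 457.65, so n·x̄ = 457.65.
σ₀² = 3.91² = 15.2881, σ² = 3.87² = 14.9769; σ² + n·σ₀² = 14.9769 + 3·15.2881 = 60.8412.
Posterior mean = (μ₀/σ₀² + n·x̄/σ²)/(1/σ₀² + n/σ²) = (σ²·μ₀ + σ₀²·n·x̄)/(σ² + n·σ₀²) = (14.9769·151.50 + 15.2881·457.65)/60.8412 = 9265.599315/60.8412 = 152.2915.

152.2915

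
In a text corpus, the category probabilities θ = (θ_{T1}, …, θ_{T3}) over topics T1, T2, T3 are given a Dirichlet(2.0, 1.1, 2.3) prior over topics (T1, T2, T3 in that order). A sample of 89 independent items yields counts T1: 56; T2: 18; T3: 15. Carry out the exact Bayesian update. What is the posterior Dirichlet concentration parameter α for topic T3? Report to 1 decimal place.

The Dirichlet prior is conjugate to the Multinomial likelihood: each posterior αⱼ = prior αⱼ + observed count nⱼ.
Posterior concentration: (58.0, 19.1, 17.3), total = 94.4.
α_{T3} = 2.3 + 15 = 17.3.

17.3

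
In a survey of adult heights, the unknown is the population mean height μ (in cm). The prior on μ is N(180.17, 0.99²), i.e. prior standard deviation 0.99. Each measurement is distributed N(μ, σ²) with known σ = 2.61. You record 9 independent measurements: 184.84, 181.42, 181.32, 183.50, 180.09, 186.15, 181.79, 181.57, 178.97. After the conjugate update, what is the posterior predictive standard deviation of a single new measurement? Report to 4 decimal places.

For Normal data with known variance σ², a Normal(μ₀, σ₀²) prior on μ is conjugate. Posterior precision = 1/σ₀² + n/σ²; posterior mean is the precision-weighted average of μ₀ and x̄.
σ₀² = 0.99² = 0.9801, σ² = 2.61² = 6.8121; σ² + n·σ₀² = 6.8121 + 9·0.9801 = 15.633.
Posterior precision = 1/σ₀² + n/σ² = 1/0.9801 + 9/6.8121 = (σ² + n·σ₀²)/(σ₀²σ²) = 15.633/(0.9801·6.8121); posterior variance σₙ² = σ₀²σ²/(σ² + n·σ₀²) = 0.9801·6.8121/15.633 = 0.427080.
Predictive variance for one new observation = σₙ² + σ² = 0.9801·6.8121/15.633 + 6.8121 = σ²·(σ₀² + 15.633)/15.633 = 6.8121·16.6131/15.633 = 7.239180; SD = √(6.8121·16.6131/15.633) = 2.6906.

2.6906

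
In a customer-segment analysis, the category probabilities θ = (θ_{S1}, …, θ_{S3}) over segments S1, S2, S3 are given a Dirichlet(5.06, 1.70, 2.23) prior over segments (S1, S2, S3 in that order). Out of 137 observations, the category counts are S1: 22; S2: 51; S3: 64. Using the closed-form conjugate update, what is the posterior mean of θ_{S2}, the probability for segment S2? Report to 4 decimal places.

The Dirichlet prior is conjugate to the Multinomial likelihood: each posterior αⱼ = prior αⱼ + observed count nⱼ.
Posterior concentration: (27.06, 52.70, 66.23), total = 145.99.
E[θ_{S2}|data] = α_{S2}/Σα = 52.70/145.99 = 0.3610.

0.3610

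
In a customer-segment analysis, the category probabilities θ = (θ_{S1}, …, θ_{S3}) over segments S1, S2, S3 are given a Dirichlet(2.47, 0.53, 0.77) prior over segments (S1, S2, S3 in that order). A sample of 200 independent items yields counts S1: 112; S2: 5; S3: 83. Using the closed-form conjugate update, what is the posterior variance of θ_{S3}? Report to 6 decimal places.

0.001182

The Dirichlet prior is conjugate to the Multinomial likelihood: each posterior αⱼ = prior αⱼ + observed count nⱼ.
Posterior concentration: (114.47, 5.53, 83.77), total = 203.77.
Var[θ_j] = α_j(Σα−α_j)/((Σα)²(Σα+1)) = 83.77·120.00/(203.77²·204.77) = 0.001182.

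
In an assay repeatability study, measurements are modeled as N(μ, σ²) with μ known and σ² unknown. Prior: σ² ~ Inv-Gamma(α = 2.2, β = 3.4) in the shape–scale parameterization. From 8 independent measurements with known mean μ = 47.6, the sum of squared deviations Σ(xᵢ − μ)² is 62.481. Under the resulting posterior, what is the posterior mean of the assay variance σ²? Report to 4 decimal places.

6.6616

With known mean μ and an Inverse-Gamma(α, β) prior on σ², the Normal likelihood is conjugate: posterior is Inv-Gamma(α + n/2, β + Σ(xᵢ−μ)²/2).
Posterior: Inv-Gamma(2.2 + 8/2, 3.4 + 62.481/2) = Inv-Gamma(6.20, 34.6405).
E[σ²|data] = β/(α−1) = 34.6405/5.20 = 6.6616.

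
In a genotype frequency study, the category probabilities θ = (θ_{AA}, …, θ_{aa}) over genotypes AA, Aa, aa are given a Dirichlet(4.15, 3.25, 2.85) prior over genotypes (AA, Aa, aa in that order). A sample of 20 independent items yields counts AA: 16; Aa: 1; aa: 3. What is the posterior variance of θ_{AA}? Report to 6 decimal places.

The Dirichlet prior is conjugate to the Multinomial likelihood: each posterior αⱼ = prior αⱼ + observed count nⱼ.
Posterior concentration: (20.15, 4.25, 5.85), total = 30.25.
Var[θ_j] = α_j(Σα−α_j)/((Σα)²(Σα+1)) = 20.15·10.10/(30.25²·31.25) = 0.007117.

0.007117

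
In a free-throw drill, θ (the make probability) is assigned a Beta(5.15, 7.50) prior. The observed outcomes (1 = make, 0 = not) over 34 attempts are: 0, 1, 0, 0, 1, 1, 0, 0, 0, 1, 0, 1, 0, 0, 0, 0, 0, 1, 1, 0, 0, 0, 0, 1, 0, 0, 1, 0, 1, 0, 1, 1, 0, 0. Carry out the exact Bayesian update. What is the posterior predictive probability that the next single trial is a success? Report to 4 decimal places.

The Beta prior is conjugate to a Binomial/Bernoulli likelihood; the update adds successes to α and failures to β.
Posterior: Beta(α+k, β+n−k) = Beta(5.15+12, 7.50+22) = Beta(17.15, 29.50).
For a single future Bernoulli trial, P(success | data) = α/(α+β) = 0.3676.

0.3676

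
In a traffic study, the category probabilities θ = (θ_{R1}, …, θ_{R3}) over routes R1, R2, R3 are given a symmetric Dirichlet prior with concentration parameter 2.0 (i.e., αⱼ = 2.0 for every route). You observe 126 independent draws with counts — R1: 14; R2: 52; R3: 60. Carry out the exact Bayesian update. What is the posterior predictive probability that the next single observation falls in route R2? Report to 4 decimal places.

0.4091

The Dirichlet prior is conjugate to the Multinomial likelihood: each posterior αⱼ = prior αⱼ + observed count nⱼ.
Posterior concentration: (16.0, 54.0, 62.0), total = 132.0.
P(next = R2 | data) = α_{R2}/Σα = 0.4091.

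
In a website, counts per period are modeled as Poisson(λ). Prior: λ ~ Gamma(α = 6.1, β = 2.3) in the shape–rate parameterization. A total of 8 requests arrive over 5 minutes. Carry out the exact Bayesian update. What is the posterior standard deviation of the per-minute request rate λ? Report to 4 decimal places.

0.5144

With a Gamma(shape α, rate β) prior, the Poisson likelihood is conjugate: the posterior is Gamma(α + ΣXᵢ, β + n).
Posterior: Gamma(α+S, β+n) = Gamma(6.1+8, 2.3+5) = Gamma(14.1, 7.3).
SD = √α/β = √14.1/7.3 = 0.5144.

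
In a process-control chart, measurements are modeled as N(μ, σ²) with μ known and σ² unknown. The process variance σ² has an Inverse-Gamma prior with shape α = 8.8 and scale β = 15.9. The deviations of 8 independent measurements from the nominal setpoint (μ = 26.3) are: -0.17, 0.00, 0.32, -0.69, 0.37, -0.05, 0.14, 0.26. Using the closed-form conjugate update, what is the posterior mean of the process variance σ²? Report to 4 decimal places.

1.3828

With known mean μ and an Inverse-Gamma(α, β) prior on σ², the Normal likelihood is conjugate: posterior is Inv-Gamma(α + n/2, β + Σ(xᵢ−μ)²/2).
Σ(xᵢ−μ)² = (-0.17)² + (0.00)² + (0.32)² + (-0.69)² + (0.37)² + (-0.05)² + (0.14)² + (0.26)² = 0.8340.
Posterior: Inv-Gamma(8.8 + 8/2, 15.9 + 0.8340/2) = Inv-Gamma(12.80, 16.31700).
E[σ²|data] = β/(α−1) = 16.31700/11.80 = 1.3828.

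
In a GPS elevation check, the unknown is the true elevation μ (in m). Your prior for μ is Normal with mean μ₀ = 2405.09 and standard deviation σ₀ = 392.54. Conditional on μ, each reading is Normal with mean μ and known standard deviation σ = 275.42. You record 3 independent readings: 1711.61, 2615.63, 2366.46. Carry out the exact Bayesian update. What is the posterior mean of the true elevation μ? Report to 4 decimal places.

2255.7411

For Normal data with known variance σ², a Normal(μ₀, σ₀²) prior on μ is conjugate. Posterior precision = 1/σ₀² + n/σ²; posterior mean is the precision-weighted average of μ₀ and x̄.
Σxᵢ = 1711.61 + 2615.63 + 2366.46 = 6693.7, so n·x̄ = 6693.7.
σ₀² = 392.54² = 154087.6516, σ² = 275.42² = 75856.1764; σ² + n·σ₀² = 75856.1764 + 3·154087.6516 = 538119.1312.
Posterior mean = (μ₀/σ₀² + n·x̄/σ²)/(1/σ₀² + n/σ²) = (σ²·μ₀ + σ₀²·n·x̄)/(σ² + n·σ₀²) = (75856.1764·2405.09 + 154087.6516·6693.7)/538119.1312 = 1213857444.812796/538119.1312 = 2255.7411.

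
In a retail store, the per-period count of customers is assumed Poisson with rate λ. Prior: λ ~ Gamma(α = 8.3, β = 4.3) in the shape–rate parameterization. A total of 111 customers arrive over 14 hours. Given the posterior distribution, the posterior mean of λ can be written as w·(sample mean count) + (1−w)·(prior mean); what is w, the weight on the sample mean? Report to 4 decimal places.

0.7650

With a Gamma(shape α, rate β) prior, the Poisson likelihood is conjugate: the posterior is Gamma(α + ΣXᵢ, β + n).
Posterior mean = (α₀+S)/(β₀+n) = [n/(β₀+n)]·(S/n) + [β₀/(β₀+n)]·(α₀/β₀), so only n and β₀ enter the weight.
Weight on data w = n/(β₀+n) = 14/(4.3+14) = 14/18.3 = 0.7650.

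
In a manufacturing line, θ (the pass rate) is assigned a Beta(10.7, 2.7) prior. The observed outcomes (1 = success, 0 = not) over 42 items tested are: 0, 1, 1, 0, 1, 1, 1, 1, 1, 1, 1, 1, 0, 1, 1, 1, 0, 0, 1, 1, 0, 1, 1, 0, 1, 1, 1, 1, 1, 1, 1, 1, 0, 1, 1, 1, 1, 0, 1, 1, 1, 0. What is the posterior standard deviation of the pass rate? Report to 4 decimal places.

0.0560

The Beta prior is conjugate to a Binomial/Bernoulli likelihood; the update adds successes to α and failures to β.
Posterior: Beta(α+k, β+n−k) = Beta(10.7+32, 2.7+10) = Beta(42.7, 12.7).
Var = αβ/((α+β)²(α+β+1)) = 42.7·12.7/(55.4²·56.4) = 0.00313280; SD = √0.00313280 = 0.0560.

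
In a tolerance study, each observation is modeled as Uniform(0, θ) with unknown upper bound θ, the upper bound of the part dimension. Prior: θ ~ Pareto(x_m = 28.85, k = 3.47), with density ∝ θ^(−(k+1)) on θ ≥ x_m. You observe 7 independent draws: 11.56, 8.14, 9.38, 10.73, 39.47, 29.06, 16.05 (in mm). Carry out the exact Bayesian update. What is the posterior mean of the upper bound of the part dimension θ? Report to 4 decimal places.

A Pareto(scale x_m, shape k) prior on the upper bound θ of Uniform(0, θ) is conjugate: posterior is Pareto(max(x_m, max xᵢ), k + n).
Sample maximum = 39.47; prior scale x_m = 28.85 → posterior scale = max = 39.47.
Posterior shape = 3.47 + 7 = 10.47.
E[θ|data] = k·x_m/(k−1) = 10.47·39.47/9.47 = 43.6379.

43.6379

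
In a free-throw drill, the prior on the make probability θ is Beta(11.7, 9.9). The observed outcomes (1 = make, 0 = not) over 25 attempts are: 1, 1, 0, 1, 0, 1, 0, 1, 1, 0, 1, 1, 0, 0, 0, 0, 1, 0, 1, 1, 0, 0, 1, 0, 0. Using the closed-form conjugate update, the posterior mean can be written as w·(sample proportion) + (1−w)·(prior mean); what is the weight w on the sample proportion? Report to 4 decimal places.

The Beta prior is conjugate to a Binomial/Bernoulli likelihood; the update adds successes to α and failures to β.
Posterior mean = (α₀+k)/(α₀+β₀+n) = [n/(α₀+β₀+n)]·(k/n) + [(α₀+β₀)/(α₀+β₀+n)]·α₀/(α₀+β₀), so only n and the prior enter the weight.
The weight on the data is w = n/(α₀+β₀+n) = 25/(11.7+9.9+25) = 25/46.6 = 0.5365.

0.5365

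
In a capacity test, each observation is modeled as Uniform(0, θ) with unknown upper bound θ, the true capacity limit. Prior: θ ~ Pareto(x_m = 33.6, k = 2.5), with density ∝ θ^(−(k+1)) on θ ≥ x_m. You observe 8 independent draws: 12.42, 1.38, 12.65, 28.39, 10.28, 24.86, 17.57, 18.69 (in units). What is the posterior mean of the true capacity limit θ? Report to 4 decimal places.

37.1368

A Pareto(scale x_m, shape k) prior on the upper bound θ of Uniform(0, θ) is conjugate: posterior is Pareto(max(x_m, max xᵢ), k + n).
Sample maximum = 28.39; prior scale x_m = 33.6 → posterior scale = max = 33.60.
Posterior shape = 2.5 + 8 = 10.5.
E[θ|data] = k·x_m/(k−1) = 10.5·33.60/9.5 = 37.1368.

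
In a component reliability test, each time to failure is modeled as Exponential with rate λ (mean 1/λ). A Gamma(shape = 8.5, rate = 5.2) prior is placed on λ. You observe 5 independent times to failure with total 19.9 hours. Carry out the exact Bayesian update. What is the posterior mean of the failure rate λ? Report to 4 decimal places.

0.5378

With a Gamma(shape α, rate β) prior on the exponential rate λ, the posterior after n observations with total T = Σxᵢ is Gamma(α+n, β+T).
Posterior: Gamma(8.5+5, 5.2+19.9) = Gamma(13.5, 25.1).
Posterior mean of λ = α/β = 13.5/25.1 = 0.5378.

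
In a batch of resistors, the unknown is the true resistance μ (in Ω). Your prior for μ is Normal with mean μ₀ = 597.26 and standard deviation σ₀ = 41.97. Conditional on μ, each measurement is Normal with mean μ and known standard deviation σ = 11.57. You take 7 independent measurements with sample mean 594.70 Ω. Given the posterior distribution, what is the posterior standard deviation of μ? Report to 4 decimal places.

For Normal data with known variance σ², a Normal(μ₀, σ₀²) prior on μ is conjugate. Posterior precision = 1/σ₀² + n/σ²; posterior mean is the precision-weighted average of μ₀ and x̄.
σ₀² = 41.97² = 1761.4809, σ² = 11.57² = 133.8649; σ² + n·σ₀² = 133.8649 + 7·1761.4809 = 12464.2312.
Posterior precision = 1/σ₀² + n/σ² = 1/1761.4809 + 7/133.8649 = (σ² + n·σ₀²)/(σ₀²σ²) = 12464.2312/(1761.4809·133.8649); posterior variance σₙ² = σ₀²σ²/(σ² + n·σ₀²) = 1761.4809·133.8649/12464.2312 = 18.918172.
Posterior SD = √σₙ² = √(1761.4809·133.8649/12464.2312) = 4.3495.

4.3495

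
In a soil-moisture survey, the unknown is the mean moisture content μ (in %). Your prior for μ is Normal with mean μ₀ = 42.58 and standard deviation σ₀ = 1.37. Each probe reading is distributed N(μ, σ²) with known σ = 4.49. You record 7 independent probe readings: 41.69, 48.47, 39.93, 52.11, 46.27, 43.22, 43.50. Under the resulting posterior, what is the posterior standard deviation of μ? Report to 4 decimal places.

1.0660

For Normal data with known variance σ², a Normal(μ₀, σ₀²) prior on μ is conjugate. Posterior precision = 1/σ₀² + n/σ²; posterior mean is the precision-weighted average of μ₀ and x̄.
σ₀² = 1.37² = 1.8769, σ² = 4.49² = 20.1601; σ² + n·σ₀² = 20.1601 + 7·1.8769 = 33.2984.
Posterior precision = 1/σ₀² + n/σ² = 1/1.8769 + 7/20.1601 = (σ² + n·σ₀²)/(σ₀²σ²) = 33.2984/(1.8769·20.1601); posterior variance σₙ² = σ₀²σ²/(σ² + n·σ₀²) = 1.8769·20.1601/33.2984 = 1.136346.
Posterior SD = √σₙ² = √(1.8769·20.1601/33.2984) = 1.0660.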